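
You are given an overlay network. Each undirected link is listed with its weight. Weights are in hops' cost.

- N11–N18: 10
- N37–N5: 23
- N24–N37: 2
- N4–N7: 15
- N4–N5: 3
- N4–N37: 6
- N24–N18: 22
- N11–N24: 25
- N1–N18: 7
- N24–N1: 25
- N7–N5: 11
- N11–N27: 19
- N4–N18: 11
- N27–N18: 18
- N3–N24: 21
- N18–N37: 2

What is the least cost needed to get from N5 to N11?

21 hops' cost

Compare a few routes:
N5 - N37 - N18 - N11: 23+2+10 = 35
N5 - N4 - N18 - N11: 3+11+10 = 24
N5 - N4 - N37 - N18 - N11: 3+6+2+10 = 21
The minimum is 21 hops' cost via N5 - N4 - N37 - N18 - N11.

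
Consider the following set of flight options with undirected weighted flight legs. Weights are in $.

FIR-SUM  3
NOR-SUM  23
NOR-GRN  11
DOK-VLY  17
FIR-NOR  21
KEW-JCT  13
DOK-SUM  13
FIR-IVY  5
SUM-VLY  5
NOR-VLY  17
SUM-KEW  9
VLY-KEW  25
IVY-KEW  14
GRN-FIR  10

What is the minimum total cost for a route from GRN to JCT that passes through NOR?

$55

Shortest GRN→NOR: GRN → NOR = 11
Shortest NOR→JCT: NOR → VLY → SUM → KEW → JCT = 44
Total via NOR: 11 + 44 = $55.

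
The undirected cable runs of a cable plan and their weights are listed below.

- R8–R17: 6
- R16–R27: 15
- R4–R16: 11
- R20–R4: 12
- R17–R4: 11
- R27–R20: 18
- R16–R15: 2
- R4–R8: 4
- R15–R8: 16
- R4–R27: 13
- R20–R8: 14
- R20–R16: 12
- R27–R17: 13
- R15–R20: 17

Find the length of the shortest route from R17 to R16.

21

Candidate routes:
R17–R4–R16: 11+11 = 22
R17–R27–R16: 13+15 = 28
R17–R8–R4–R16: 6+4+11 = 21
R17–R8–R15–R16: 6+16+2 = 24
The minimum is 21 via R17–R8–R4–R16.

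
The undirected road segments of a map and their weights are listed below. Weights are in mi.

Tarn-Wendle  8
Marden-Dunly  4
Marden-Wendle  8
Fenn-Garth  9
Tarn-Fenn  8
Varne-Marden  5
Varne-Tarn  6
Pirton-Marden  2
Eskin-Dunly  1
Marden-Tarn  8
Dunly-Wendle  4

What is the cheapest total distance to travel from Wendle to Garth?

25 mi

Candidate routes:
Wendle - Dunly - Marden - Tarn - Fenn - Garth: 4+4+8+8+9 = 33
Wendle - Marden - Tarn - Fenn - Garth: 8+8+8+9 = 33
Wendle - Tarn - Fenn - Garth: 8+8+9 = 25
The minimum is 25 mi via Wendle - Tarn - Fenn - Garth.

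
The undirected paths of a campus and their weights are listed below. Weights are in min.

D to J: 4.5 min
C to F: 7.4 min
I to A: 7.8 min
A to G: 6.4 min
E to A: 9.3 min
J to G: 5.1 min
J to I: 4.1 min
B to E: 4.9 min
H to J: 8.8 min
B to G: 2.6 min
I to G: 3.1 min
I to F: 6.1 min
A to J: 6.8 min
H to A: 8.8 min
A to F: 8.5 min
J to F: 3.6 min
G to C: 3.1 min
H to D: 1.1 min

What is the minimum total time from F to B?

Settle nodes by increasing distance from F:
F: 0
J: 3.6  (via F)
I: 6.1  (via F)
C: 7.4  (via F)
D: 8.1  (via J)
A: 8.5  (via F)
G: 8.7  (via J)
H: 9.2  (via D)
B: 11.3  (via G)
Shortest route: F → J → G → B = 11.3 min.

11.3 min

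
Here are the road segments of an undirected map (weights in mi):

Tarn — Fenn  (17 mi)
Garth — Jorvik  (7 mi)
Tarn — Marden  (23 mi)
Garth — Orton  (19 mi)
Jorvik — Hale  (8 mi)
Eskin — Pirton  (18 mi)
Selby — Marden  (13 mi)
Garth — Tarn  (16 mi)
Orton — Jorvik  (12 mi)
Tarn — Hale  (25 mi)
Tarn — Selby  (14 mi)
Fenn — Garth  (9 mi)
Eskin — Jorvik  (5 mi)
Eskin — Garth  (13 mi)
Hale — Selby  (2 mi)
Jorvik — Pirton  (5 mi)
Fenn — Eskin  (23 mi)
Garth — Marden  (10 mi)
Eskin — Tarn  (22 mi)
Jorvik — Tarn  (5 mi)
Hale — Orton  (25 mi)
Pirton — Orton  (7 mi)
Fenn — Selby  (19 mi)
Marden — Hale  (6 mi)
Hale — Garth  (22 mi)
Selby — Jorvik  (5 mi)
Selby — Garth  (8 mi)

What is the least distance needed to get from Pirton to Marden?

Compare a few routes:
Pirton → Jorvik → Garth → Marden: 5+7+10 = 22
Pirton → Jorvik → Hale → Marden: 5+8+6 = 19
Pirton → Jorvik → Selby → Hale → Marden: 5+5+2+6 = 18
Cheapest is Pirton → Jorvik → Selby → Hale → Marden at 18 mi.

18 mi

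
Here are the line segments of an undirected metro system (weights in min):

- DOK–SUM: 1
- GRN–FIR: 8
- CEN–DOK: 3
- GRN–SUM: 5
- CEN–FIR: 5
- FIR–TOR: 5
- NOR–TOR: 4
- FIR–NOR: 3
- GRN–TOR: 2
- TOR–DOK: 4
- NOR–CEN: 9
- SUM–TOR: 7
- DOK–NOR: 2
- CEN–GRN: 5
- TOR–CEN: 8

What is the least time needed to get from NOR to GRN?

6 min

Shortest distances from NOR:
NOR: 0
DOK: 2  (via NOR)
FIR: 3  (via NOR)
SUM: 3  (via DOK)
TOR: 4  (via NOR)
CEN: 5  (via DOK)
GRN: 6  (via TOR)
Shortest route: NOR–TOR–GRN = 6 min.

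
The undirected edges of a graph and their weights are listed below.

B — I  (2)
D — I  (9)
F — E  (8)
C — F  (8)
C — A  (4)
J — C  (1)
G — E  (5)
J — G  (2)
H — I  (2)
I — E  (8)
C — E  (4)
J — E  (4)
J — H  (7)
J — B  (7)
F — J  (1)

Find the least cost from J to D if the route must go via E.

Best J to E: J → E costing 4
Best E to D: E → I → D costing 17
Total via E: 4 + 17 = 21.

21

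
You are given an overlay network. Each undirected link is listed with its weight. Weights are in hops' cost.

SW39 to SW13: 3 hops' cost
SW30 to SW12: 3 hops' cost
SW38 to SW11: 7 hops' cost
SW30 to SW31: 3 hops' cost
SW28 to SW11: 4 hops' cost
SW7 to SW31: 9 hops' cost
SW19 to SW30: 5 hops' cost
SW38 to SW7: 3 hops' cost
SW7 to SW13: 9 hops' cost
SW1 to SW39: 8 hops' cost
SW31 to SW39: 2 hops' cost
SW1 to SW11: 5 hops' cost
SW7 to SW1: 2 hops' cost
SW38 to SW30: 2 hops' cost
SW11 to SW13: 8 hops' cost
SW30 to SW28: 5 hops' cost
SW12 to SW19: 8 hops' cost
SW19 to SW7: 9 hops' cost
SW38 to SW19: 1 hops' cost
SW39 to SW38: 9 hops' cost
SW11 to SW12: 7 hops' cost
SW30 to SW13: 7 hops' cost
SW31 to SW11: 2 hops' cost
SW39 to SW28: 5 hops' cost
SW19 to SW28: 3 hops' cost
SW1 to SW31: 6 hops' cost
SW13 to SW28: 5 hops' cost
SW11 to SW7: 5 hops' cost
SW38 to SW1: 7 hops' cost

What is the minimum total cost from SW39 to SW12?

8 hops' cost

Shortest distances from SW39:
SW39: 0
SW31: 2  (via SW39)
SW13: 3  (via SW39)
SW11: 4  (via SW31)
SW30: 5  (via SW31)
SW28: 5  (via SW39)
SW38: 7  (via SW30)
SW1: 8  (via SW39)
SW19: 8  (via SW28)
SW12: 8  (via SW30)
Shortest route: SW39–SW31–SW30–SW12 = 8 hops' cost.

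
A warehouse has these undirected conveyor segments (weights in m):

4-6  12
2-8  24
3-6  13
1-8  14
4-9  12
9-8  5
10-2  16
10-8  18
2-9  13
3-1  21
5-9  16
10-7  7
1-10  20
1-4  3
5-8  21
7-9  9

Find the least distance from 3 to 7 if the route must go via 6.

46 m

Best 3 to 6: 3–6 costing 13
Shortest 6→7: 6–4–9–7 = 33
Total via 6: 13 + 33 = 46 m.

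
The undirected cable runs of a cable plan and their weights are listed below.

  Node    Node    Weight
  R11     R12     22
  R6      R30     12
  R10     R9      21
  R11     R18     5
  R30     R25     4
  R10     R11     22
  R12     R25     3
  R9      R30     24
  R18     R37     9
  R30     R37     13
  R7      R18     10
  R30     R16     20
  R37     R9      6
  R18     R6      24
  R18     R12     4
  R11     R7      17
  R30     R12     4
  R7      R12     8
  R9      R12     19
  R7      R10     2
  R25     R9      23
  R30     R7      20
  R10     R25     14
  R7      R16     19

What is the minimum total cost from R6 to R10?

Enumerating some paths:
R6 - R30 - R25 - R12 - R7 - R10: 12+4+3+8+2 = 29
R6 - R30 - R12 - R7 - R10: 12+4+8+2 = 26
The minimum is 26 via R6 - R30 - R12 - R7 - R10.

26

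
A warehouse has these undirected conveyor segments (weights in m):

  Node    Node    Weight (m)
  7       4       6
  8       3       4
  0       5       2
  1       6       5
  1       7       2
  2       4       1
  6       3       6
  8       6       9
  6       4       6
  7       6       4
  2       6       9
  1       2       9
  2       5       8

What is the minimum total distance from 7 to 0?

Enumerating some paths:
7–6–4–2–5–0: 4+6+1+8+2 = 21
7–1–2–5–0: 2+9+8+2 = 21
7–6–2–5–0: 4+9+8+2 = 23
7–4–2–5–0: 6+1+8+2 = 17
The minimum is 17 m via 7–4–2–5–0.

17 m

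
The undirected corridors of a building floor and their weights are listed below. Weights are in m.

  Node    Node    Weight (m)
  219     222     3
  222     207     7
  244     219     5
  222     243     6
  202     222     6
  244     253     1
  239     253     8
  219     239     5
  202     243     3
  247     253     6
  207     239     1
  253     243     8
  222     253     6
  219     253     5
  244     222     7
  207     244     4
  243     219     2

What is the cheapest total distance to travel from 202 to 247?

Settle nodes by increasing distance from 202:
202: 0
243: 3  (via 202)
219: 5  (via 243)
222: 6  (via 202)
239: 10  (via 219)
253: 10  (via 219)
244: 10  (via 219)
207: 11  (via 239)
247: 16  (via 253)
Shortest route: 202–243–219–253–247 = 16 m.

16 m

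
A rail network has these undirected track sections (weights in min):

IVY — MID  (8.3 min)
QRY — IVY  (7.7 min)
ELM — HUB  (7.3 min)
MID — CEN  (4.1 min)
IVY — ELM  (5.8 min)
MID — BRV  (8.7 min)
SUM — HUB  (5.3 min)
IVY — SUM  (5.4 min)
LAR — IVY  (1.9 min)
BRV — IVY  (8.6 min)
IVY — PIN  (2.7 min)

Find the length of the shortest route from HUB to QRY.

18.4 min

Compare a few routes:
HUB–SUM–IVY–QRY: 5.3+5.4+7.7 = 18.4
HUB–ELM–IVY–QRY: 7.3+5.8+7.7 = 20.8
The minimum is 18.4 min via HUB–SUM–IVY–QRY.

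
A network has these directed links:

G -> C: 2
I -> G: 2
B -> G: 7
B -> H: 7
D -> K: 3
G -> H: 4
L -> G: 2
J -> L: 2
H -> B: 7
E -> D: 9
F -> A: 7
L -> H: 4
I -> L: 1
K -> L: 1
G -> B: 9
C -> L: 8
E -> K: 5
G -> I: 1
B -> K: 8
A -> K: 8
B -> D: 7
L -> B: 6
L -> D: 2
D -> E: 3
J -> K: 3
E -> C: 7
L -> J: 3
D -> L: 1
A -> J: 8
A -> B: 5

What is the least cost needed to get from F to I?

Settle nodes by increasing distance from F:
F: 0
A: 7  (via F)
B: 12  (via A)
J: 15  (via A)
K: 15  (via A)
L: 16  (via K)
D: 18  (via L)
G: 18  (via L)
H: 19  (via B)
I: 19  (via G)
Shortest route: F–A–K–L–G–I = 19.

19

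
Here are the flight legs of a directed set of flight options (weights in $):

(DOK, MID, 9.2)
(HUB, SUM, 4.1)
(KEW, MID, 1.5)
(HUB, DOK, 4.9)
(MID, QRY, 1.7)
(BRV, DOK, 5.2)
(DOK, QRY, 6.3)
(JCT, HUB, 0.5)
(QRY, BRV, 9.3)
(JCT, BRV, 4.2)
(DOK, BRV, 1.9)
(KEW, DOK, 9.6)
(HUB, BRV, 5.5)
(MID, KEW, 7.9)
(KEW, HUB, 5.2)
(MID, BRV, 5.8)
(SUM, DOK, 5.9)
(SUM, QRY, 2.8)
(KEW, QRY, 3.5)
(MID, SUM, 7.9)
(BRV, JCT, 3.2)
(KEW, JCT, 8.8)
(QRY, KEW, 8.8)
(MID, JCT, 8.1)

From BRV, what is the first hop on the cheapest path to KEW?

JCT

Enumerating some paths:
BRV → DOK → MID → KEW: 5.2+9.2+7.9 = 22.3
BRV → DOK → QRY → KEW: 5.2+6.3+8.8 = 20.3
BRV → JCT → HUB → SUM → QRY → KEW: 3.2+0.5+4.1+2.8+8.8 = 19.4
Cheapest is BRV → JCT → HUB → SUM → QRY → KEW at $19.4.
So from BRV the first move is to JCT.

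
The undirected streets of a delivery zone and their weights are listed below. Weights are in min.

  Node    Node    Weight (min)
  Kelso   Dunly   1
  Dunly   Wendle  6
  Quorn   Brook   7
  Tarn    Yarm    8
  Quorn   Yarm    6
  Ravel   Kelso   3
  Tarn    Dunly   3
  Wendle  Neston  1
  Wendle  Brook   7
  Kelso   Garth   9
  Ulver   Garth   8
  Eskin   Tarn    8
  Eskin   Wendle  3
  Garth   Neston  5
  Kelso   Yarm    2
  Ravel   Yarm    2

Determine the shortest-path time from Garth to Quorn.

Enumerating some paths:
Garth - Kelso - Yarm - Quorn: 9+2+6 = 17
Garth - Kelso - Ravel - Yarm - Quorn: 9+3+2+6 = 20
Garth - Neston - Wendle - Dunly - Kelso - Yarm - Quorn: 5+1+6+1+2+6 = 21
Garth - Neston - Wendle - Brook - Quorn: 5+1+7+7 = 20
The minimum is 17 min via Garth - Kelso - Yarm - Quorn.

17 min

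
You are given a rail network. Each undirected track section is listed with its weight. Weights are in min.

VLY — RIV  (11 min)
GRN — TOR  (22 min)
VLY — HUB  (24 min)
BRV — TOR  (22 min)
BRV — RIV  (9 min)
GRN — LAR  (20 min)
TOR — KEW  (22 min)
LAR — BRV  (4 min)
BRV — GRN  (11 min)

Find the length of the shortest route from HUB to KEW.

88 min

Shortest distances from HUB:
HUB: 0
VLY: 24  (via HUB)
RIV: 35  (via VLY)
BRV: 44  (via RIV)
LAR: 48  (via BRV)
GRN: 55  (via BRV)
TOR: 66  (via BRV)
KEW: 88  (via TOR)
Shortest route: HUB → VLY → RIV → BRV → TOR → KEW = 88 min.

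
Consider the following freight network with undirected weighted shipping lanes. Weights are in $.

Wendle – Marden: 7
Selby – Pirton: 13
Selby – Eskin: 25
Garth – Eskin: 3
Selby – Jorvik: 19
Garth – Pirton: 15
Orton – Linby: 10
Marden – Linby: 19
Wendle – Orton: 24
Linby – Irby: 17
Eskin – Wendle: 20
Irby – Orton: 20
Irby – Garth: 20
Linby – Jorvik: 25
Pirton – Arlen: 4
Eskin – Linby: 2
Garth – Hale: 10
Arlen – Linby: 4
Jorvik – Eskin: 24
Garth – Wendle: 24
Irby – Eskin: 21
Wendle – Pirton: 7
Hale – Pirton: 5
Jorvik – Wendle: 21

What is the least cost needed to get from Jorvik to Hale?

$33

Shortest distances from Jorvik:
Jorvik: 0
Selby: 19  (via Jorvik)
Wendle: 21  (via Jorvik)
Eskin: 24  (via Jorvik)
Linby: 25  (via Jorvik)
Garth: 27  (via Eskin)
Pirton: 28  (via Wendle)
Marden: 28  (via Wendle)
Arlen: 29  (via Linby)
Hale: 33  (via Pirton)
Shortest route: Jorvik–Wendle–Pirton–Hale = $33.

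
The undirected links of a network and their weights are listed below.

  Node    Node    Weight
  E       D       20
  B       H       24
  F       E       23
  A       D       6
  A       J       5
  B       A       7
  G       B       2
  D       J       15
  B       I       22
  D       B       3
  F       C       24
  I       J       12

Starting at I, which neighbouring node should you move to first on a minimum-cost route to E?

J

Enumerating some paths:
I - J - A - D - E: 12+5+6+20 = 43
I - B - D - E: 22+3+20 = 45
Cheapest is I - J - A - D - E at 43.
So from I the first move is to J.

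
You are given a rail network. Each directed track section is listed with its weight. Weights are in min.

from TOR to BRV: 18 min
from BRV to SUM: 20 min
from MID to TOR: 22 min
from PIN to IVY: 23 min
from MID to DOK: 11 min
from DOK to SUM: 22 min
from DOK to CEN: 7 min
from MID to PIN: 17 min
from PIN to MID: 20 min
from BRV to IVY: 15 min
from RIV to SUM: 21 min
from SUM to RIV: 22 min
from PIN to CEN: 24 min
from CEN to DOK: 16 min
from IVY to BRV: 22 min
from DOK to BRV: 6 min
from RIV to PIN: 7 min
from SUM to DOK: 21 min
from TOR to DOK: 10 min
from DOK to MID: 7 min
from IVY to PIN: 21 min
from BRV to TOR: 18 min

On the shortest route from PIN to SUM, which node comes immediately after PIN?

MID

Candidate routes:
PIN - MID - DOK - BRV - SUM: 20+11+6+20 = 57
PIN - MID - DOK - SUM: 20+11+22 = 53
The minimum is 53 min via PIN - MID - DOK - SUM.
So from PIN the first move is to MID.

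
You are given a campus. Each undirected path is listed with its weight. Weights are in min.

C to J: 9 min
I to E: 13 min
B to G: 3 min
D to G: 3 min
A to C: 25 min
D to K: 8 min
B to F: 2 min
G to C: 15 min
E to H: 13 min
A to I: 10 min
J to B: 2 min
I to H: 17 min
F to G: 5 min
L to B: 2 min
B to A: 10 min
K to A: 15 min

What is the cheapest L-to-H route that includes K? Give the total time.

58 min

Best L to K: L–B–G–D–K costing 16
Best K to H: K–A–I–H costing 42
Total via K: 16 + 42 = 58 min.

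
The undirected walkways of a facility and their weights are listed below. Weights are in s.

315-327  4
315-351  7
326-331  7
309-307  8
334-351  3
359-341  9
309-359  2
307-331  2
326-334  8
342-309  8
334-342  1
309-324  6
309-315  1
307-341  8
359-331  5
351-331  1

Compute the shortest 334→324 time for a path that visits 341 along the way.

Best 334 to 341: 334–351–331–307–341 costing 14
Best 341 to 324: 341–359–309–324 costing 17
Total via 341: 14 + 17 = 31 s.

31 s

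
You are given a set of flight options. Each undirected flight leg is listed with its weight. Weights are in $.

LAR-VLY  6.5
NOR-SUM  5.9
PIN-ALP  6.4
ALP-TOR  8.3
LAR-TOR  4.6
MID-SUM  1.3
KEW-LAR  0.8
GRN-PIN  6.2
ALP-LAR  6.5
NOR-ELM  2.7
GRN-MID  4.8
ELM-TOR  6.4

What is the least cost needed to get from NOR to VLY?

$20.2

Candidate routes:
NOR–ELM–TOR–LAR–VLY: 2.7+6.4+4.6+6.5 = 20.2
NOR–ELM–TOR–ALP–LAR–VLY: 2.7+6.4+8.3+6.5+6.5 = 30.4
The minimum is $20.2 via NOR–ELM–TOR–LAR–VLY.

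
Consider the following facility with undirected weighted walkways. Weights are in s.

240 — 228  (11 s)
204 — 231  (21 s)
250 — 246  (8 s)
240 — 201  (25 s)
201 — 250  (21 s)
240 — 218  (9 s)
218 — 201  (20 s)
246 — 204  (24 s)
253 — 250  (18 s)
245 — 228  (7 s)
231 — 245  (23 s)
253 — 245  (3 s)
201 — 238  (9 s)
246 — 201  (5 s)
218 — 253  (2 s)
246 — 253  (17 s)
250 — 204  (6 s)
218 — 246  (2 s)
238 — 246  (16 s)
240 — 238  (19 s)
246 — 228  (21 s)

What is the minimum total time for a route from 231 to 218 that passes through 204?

37 s

Shortest 231→204: 231 → 204 = 21
Shortest 204→218: 204 → 250 → 246 → 218 = 16
Total via 204: 21 + 16 = 37 s.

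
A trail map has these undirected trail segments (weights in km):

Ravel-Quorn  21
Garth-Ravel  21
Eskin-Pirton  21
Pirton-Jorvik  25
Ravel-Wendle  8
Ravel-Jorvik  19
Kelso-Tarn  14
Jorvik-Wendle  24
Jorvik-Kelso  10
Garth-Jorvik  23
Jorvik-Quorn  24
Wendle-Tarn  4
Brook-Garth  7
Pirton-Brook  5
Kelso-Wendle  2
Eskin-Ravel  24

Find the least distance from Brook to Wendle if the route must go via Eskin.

58 km

Shortest Brook→Eskin: Brook–Pirton–Eskin = 26
Best Eskin to Wendle: Eskin–Ravel–Wendle costing 32
Total via Eskin: 26 + 32 = 58 km.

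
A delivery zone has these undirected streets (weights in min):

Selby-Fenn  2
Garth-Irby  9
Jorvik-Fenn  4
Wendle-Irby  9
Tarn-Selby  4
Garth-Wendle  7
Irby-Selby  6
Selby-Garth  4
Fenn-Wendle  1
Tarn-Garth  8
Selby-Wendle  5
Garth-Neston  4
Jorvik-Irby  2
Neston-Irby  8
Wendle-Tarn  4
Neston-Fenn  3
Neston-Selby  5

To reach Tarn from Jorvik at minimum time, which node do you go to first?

Fenn

Enumerating some paths:
Jorvik–Fenn–Wendle–Tarn: 4+1+4 = 9
Jorvik–Fenn–Selby–Tarn: 4+2+4 = 10
Cheapest is Jorvik–Fenn–Wendle–Tarn at 9 min.
So from Jorvik the first move is to Fenn.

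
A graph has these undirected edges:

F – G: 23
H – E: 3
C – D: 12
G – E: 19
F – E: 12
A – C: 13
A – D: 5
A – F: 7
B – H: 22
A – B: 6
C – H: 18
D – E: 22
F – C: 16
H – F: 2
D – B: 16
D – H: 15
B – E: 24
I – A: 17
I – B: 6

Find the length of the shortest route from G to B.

Settle nodes by increasing distance from G:
G: 0
E: 19  (via G)
H: 22  (via E)
F: 23  (via G)
A: 30  (via F)
D: 35  (via A)
B: 36  (via A)
Shortest route: G → F → A → B = 36.

36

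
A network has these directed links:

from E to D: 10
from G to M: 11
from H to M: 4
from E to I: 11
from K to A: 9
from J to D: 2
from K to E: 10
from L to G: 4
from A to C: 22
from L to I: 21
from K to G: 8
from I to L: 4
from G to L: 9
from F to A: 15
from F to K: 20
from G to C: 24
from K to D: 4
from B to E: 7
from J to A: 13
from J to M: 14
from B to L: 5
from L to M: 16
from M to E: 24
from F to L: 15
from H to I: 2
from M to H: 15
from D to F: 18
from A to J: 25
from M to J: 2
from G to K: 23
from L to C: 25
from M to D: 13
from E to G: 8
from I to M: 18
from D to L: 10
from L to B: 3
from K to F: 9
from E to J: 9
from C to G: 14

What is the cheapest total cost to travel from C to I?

Enumerating some paths:
C → G → L → B → E → I: 14+9+3+7+11 = 44
C → G → M → H → I: 14+11+15+2 = 42
C → G → L → I: 14+9+21 = 44
Cheapest is C → G → M → H → I at 42.

42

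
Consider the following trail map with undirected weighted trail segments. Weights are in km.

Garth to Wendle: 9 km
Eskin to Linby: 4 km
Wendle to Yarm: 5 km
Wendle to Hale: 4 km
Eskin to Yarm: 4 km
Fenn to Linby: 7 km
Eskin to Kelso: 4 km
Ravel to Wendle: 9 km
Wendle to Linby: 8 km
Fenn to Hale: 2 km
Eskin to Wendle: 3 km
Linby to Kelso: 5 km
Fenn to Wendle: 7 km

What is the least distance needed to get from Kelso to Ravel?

Enumerating some paths:
Kelso → Eskin → Wendle → Ravel: 4+3+9 = 16
Kelso → Linby → Eskin → Wendle → Ravel: 5+4+3+9 = 21
The minimum is 16 km via Kelso → Eskin → Wendle → Ravel.

16 km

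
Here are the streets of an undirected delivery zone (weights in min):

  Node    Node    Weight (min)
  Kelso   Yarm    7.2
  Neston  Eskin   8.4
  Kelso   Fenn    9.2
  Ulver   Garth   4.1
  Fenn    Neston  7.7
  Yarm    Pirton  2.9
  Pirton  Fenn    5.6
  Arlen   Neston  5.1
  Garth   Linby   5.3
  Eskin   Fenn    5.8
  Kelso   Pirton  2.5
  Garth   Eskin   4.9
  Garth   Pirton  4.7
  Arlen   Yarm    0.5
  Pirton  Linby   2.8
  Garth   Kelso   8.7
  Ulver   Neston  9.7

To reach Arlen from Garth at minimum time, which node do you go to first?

Compare a few routes:
Garth–Linby–Pirton–Yarm–Arlen: 5.3+2.8+2.9+0.5 = 11.5
Garth–Pirton–Yarm–Arlen: 4.7+2.9+0.5 = 8.1
The minimum is 8.1 min via Garth–Pirton–Yarm–Arlen.
So from Garth the first move is to Pirton.

Pirton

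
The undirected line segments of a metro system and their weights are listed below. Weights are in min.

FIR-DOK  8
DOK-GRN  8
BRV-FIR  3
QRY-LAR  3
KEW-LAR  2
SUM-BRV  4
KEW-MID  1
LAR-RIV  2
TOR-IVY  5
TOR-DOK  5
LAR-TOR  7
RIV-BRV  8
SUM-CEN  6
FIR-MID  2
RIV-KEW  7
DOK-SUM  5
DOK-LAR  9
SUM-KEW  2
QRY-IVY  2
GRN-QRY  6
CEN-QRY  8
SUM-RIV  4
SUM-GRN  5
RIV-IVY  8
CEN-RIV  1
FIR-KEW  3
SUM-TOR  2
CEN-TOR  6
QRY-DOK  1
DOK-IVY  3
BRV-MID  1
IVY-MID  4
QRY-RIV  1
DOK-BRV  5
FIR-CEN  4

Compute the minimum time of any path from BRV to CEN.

7 min

Settle nodes by increasing distance from BRV:
BRV: 0
MID: 1  (via BRV)
KEW: 2  (via MID)
FIR: 3  (via BRV)
LAR: 4  (via KEW)
SUM: 4  (via BRV)
IVY: 5  (via MID)
DOK: 5  (via BRV)
QRY: 6  (via DOK)
TOR: 6  (via SUM)
RIV: 6  (via LAR)
CEN: 7  (via FIR)
Shortest route: BRV–FIR–CEN = 7 min.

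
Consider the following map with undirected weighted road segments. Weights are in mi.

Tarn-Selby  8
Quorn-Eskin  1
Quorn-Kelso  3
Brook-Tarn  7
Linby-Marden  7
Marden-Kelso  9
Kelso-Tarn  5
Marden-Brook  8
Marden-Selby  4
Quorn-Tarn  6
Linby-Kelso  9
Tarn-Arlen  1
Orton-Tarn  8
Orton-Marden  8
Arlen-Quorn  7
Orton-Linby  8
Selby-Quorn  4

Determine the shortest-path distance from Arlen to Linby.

15 mi

Settle nodes by increasing distance from Arlen:
Arlen: 0
Tarn: 1  (via Arlen)
Kelso: 6  (via Tarn)
Quorn: 7  (via Arlen)
Eskin: 8  (via Quorn)
Brook: 8  (via Tarn)
Orton: 9  (via Tarn)
Selby: 9  (via Tarn)
Marden: 13  (via Selby)
Linby: 15  (via Kelso)
Shortest route: Arlen–Tarn–Kelso–Linby = 15 mi.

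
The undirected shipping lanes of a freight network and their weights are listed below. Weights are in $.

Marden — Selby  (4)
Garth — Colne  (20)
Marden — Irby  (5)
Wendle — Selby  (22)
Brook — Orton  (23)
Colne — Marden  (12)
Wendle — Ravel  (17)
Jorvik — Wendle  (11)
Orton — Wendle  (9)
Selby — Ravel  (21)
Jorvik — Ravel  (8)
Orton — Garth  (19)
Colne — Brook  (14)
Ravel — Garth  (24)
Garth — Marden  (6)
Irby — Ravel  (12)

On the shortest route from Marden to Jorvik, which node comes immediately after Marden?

Irby

Compare a few routes:
Marden–Selby–Wendle–Jorvik: 4+22+11 = 37
Marden–Selby–Ravel–Jorvik: 4+21+8 = 33
Marden–Irby–Ravel–Jorvik: 5+12+8 = 25
Cheapest is Marden–Irby–Ravel–Jorvik at $25.
So from Marden the first move is to Irby.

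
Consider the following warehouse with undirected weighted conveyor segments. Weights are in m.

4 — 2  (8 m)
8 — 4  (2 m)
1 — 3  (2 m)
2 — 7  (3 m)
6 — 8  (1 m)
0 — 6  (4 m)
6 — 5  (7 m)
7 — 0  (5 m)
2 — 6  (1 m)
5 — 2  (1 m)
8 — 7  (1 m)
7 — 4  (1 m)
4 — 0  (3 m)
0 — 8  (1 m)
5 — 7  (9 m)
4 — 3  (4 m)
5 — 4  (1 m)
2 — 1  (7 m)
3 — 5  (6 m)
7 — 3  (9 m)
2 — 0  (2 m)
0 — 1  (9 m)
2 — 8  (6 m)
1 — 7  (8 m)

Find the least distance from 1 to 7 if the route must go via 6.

Shortest 1→6: 1 → 2 → 6 = 8
Shortest 6→7: 6 → 8 → 7 = 2
Total via 6: 8 + 2 = 10 m.

10 m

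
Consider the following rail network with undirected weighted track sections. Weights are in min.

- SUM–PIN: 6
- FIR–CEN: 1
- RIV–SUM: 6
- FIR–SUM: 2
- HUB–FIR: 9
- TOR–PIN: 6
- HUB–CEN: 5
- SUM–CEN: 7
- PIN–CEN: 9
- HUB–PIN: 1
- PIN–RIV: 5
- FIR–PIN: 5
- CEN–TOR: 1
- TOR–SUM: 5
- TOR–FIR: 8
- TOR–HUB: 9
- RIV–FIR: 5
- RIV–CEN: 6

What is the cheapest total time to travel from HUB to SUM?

Shortest distances from HUB:
HUB: 0
PIN: 1  (via HUB)
CEN: 5  (via HUB)
FIR: 6  (via PIN)
RIV: 6  (via PIN)
TOR: 6  (via CEN)
SUM: 7  (via PIN)
Shortest route: HUB–PIN–SUM = 7 min.

7 min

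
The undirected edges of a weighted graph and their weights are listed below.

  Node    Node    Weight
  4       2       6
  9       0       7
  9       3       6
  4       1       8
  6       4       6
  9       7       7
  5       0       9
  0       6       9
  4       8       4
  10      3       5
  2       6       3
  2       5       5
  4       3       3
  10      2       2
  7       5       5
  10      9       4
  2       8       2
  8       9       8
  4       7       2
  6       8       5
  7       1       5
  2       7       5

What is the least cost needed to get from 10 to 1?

Settle nodes by increasing distance from 10:
10: 0
2: 2  (via 10)
8: 4  (via 2)
9: 4  (via 10)
3: 5  (via 10)
6: 5  (via 2)
5: 7  (via 2)
7: 7  (via 2)
4: 8  (via 2)
0: 11  (via 9)
1: 12  (via 7)
Shortest route: 10–2–7–1 = 12.

12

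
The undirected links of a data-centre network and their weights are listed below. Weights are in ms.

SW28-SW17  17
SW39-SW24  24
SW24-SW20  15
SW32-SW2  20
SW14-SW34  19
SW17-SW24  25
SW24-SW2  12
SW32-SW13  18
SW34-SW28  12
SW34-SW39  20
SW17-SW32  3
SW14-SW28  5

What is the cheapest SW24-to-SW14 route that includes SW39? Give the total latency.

61 ms

Best SW24 to SW39: SW24–SW39 costing 24
Shortest SW39→SW14: SW39–SW34–SW28–SW14 = 37
Total via SW39: 24 + 37 = 61 ms.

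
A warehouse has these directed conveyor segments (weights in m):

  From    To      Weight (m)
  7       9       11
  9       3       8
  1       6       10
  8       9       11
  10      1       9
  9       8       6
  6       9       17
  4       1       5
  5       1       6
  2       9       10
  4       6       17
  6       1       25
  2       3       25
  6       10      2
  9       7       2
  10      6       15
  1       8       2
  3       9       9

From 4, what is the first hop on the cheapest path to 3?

1

Candidate routes:
4–1–8–9–3: 5+2+11+8 = 26
4–1–6–9–3: 5+10+17+8 = 40
Cheapest is 4–1–8–9–3 at 26 m.
So from 4 the first move is to 1.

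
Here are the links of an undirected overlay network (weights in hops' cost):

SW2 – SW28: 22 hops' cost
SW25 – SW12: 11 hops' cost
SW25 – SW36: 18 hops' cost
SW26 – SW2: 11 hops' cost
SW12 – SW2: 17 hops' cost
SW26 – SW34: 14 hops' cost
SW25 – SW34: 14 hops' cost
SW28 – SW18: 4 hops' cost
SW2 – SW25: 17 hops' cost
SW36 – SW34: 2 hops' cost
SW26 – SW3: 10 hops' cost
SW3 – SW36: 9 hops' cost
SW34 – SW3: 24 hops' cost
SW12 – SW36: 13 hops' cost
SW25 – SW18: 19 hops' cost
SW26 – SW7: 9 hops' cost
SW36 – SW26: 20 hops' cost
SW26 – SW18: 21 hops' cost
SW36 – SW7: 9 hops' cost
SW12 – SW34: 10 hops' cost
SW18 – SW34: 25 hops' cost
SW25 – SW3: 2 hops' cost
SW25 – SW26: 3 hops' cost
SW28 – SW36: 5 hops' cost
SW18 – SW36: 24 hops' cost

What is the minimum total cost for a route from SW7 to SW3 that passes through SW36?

18 hops' cost

Shortest SW7→SW36: SW7 → SW36 = 9
Best SW36 to SW3: SW36 → SW3 costing 9
Total via SW36: 9 + 9 = 18 hops' cost.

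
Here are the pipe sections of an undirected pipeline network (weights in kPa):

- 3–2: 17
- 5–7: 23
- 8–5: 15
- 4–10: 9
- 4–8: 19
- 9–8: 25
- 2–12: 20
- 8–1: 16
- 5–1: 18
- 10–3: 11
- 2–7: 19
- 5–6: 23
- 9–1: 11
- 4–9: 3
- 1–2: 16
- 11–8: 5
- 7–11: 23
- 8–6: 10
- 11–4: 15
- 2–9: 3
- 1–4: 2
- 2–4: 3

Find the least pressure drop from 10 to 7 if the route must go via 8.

55 kPa

Best 10 to 8: 10–4–1–8 costing 27
Best 8 to 7: 8–11–7 costing 28
Total via 8: 27 + 28 = 55 kPa.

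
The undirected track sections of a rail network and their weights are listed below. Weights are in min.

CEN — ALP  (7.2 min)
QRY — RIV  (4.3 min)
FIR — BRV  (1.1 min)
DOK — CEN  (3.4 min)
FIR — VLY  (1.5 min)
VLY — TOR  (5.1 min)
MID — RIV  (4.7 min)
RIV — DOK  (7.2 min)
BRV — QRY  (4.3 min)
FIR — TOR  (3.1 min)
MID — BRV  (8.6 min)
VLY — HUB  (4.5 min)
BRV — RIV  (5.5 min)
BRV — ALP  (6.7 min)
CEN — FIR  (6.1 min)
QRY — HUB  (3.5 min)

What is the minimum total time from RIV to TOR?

9.7 min

Enumerating some paths:
RIV → QRY → BRV → FIR → TOR: 4.3+4.3+1.1+3.1 = 12.8
RIV → BRV → FIR → VLY → TOR: 5.5+1.1+1.5+5.1 = 13.2
RIV → BRV → FIR → TOR: 5.5+1.1+3.1 = 9.7
Cheapest is RIV → BRV → FIR → TOR at 9.7 min.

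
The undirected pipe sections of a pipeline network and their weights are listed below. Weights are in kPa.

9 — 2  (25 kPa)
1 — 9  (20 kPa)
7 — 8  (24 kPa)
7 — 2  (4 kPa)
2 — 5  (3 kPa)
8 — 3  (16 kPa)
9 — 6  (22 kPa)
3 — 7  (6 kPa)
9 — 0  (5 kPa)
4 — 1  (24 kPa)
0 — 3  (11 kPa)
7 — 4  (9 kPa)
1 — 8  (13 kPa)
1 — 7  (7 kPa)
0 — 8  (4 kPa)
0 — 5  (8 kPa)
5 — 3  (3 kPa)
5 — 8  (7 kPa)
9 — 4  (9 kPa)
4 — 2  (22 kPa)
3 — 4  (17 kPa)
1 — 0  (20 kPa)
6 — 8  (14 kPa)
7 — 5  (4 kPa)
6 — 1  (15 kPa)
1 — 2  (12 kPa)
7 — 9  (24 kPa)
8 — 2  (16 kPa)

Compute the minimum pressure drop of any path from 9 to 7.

Candidate routes:
9 - 0 - 8 - 5 - 7: 5+4+7+4 = 20
9 - 0 - 5 - 2 - 7: 5+8+3+4 = 20
9 - 4 - 7: 9+9 = 18
9 - 0 - 5 - 7: 5+8+4 = 17
Cheapest is 9 - 0 - 5 - 7 at 17 kPa.

17 kPa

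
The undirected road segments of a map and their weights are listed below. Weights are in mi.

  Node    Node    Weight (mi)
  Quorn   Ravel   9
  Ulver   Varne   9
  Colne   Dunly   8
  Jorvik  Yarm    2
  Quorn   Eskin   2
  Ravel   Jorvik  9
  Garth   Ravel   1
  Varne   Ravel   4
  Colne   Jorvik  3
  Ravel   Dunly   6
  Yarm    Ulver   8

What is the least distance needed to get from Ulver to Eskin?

24 mi

Settle nodes by increasing distance from Ulver:
Ulver: 0
Yarm: 8  (via Ulver)
Varne: 9  (via Ulver)
Jorvik: 10  (via Yarm)
Ravel: 13  (via Varne)
Colne: 13  (via Jorvik)
Garth: 14  (via Ravel)
Dunly: 19  (via Ravel)
Quorn: 22  (via Ravel)
Eskin: 24  (via Quorn)
Shortest route: Ulver → Varne → Ravel → Quorn → Eskin = 24 mi.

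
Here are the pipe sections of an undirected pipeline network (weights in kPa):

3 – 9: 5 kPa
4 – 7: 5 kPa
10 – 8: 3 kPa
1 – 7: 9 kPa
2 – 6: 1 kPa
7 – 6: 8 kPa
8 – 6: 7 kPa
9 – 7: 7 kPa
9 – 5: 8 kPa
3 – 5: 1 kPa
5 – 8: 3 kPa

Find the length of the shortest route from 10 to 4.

23 kPa

Settle nodes by increasing distance from 10:
10: 0
8: 3  (via 10)
5: 6  (via 8)
3: 7  (via 5)
6: 10  (via 8)
2: 11  (via 6)
9: 12  (via 3)
7: 18  (via 6)
4: 23  (via 7)
Shortest route: 10 → 8 → 6 → 7 → 4 = 23 kPa.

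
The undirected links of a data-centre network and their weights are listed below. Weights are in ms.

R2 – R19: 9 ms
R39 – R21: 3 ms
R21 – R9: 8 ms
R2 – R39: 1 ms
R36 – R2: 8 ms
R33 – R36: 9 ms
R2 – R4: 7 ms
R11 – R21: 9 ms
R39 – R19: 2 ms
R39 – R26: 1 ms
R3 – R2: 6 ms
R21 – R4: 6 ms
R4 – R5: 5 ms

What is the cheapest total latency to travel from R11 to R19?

Candidate routes:
R11 → R21 → R4 → R2 → R39 → R19: 9+6+7+1+2 = 25
R11 → R21 → R39 → R2 → R19: 9+3+1+9 = 22
R11 → R21 → R39 → R19: 9+3+2 = 14
Cheapest is R11 → R21 → R39 → R19 at 14 ms.

14 ms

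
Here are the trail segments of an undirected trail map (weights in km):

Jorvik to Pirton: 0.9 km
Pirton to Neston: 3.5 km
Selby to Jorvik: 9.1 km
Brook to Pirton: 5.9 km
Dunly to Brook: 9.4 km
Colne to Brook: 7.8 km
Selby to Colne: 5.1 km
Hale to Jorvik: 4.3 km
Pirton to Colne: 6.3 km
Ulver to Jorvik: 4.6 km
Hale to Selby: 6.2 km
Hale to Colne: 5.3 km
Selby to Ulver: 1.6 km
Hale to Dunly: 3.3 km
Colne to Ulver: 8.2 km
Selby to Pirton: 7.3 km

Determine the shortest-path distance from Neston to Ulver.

9 km

Shortest distances from Neston:
Neston: 0
Pirton: 3.5  (via Neston)
Jorvik: 4.4  (via Pirton)
Hale: 8.7  (via Jorvik)
Ulver: 9  (via Jorvik)
Shortest route: Neston → Pirton → Jorvik → Ulver = 9 km.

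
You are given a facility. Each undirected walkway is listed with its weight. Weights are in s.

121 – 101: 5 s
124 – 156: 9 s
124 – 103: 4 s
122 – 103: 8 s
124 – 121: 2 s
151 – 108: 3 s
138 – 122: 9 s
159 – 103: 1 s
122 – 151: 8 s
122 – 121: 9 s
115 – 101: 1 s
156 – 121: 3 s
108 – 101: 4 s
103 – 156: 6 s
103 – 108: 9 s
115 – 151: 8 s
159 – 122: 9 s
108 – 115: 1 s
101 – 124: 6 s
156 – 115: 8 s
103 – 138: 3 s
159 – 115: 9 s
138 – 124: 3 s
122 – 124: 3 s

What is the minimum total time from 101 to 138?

9 s

Shortest distances from 101:
101: 0
115: 1  (via 101)
108: 2  (via 115)
151: 5  (via 108)
121: 5  (via 101)
124: 6  (via 101)
156: 8  (via 121)
122: 9  (via 124)
138: 9  (via 124)
Shortest route: 101–124–138 = 9 s.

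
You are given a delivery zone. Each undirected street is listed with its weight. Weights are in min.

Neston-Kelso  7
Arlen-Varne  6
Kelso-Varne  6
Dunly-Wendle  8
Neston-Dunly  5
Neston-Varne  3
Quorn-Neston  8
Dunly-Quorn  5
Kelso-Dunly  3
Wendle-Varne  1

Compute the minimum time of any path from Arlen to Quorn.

Settle nodes by increasing distance from Arlen:
Arlen: 0
Varne: 6  (via Arlen)
Wendle: 7  (via Varne)
Neston: 9  (via Varne)
Kelso: 12  (via Varne)
Dunly: 14  (via Neston)
Quorn: 17  (via Neston)
Shortest route: Arlen–Varne–Neston–Quorn = 17 min.

17 min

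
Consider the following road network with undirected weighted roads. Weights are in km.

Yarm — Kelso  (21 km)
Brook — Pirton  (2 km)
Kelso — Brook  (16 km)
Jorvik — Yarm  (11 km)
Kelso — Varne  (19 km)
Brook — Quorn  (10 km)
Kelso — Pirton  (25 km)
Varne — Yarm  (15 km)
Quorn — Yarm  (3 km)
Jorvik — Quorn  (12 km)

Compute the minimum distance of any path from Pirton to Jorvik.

Candidate routes:
Pirton → Brook → Quorn → Jorvik: 2+10+12 = 24
Pirton → Brook → Quorn → Yarm → Jorvik: 2+10+3+11 = 26
The minimum is 24 km via Pirton → Brook → Quorn → Jorvik.

24 km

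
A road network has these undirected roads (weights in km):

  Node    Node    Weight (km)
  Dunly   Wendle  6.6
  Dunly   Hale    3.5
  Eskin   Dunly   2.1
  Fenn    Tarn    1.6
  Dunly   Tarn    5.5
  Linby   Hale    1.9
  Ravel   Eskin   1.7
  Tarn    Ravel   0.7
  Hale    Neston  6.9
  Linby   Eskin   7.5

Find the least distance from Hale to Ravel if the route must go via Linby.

Best Hale to Linby: Hale–Linby costing 1.9
Best Linby to Ravel: Linby–Eskin–Ravel costing 9.2
Total via Linby: 1.9 + 9.2 = 11.1 km.

11.1 km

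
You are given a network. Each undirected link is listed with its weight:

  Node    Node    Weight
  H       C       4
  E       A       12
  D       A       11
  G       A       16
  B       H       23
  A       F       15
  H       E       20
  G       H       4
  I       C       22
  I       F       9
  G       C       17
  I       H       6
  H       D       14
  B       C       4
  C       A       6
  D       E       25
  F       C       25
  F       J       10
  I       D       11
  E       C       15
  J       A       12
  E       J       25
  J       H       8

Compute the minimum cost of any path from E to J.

24

Running Dijkstra from E:
E: 0
A: 12  (via E)
C: 15  (via E)
B: 19  (via C)
H: 19  (via C)
D: 23  (via A)
G: 23  (via H)
J: 24  (via A)
Shortest route: E → A → J = 24.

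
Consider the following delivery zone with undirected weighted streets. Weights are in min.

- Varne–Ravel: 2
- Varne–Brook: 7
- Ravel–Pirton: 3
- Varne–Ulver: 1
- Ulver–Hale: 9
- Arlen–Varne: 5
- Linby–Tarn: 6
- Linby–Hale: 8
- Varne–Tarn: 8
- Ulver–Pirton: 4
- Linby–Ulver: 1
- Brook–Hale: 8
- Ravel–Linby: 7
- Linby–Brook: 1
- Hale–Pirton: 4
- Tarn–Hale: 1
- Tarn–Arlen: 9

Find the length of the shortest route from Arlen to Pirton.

Running Dijkstra from Arlen:
Arlen: 0
Varne: 5  (via Arlen)
Ulver: 6  (via Varne)
Ravel: 7  (via Varne)
Linby: 7  (via Ulver)
Brook: 8  (via Linby)
Tarn: 9  (via Arlen)
Hale: 10  (via Tarn)
Pirton: 10  (via Ulver)
Shortest route: Arlen → Varne → Ulver → Pirton = 10 min.

10 min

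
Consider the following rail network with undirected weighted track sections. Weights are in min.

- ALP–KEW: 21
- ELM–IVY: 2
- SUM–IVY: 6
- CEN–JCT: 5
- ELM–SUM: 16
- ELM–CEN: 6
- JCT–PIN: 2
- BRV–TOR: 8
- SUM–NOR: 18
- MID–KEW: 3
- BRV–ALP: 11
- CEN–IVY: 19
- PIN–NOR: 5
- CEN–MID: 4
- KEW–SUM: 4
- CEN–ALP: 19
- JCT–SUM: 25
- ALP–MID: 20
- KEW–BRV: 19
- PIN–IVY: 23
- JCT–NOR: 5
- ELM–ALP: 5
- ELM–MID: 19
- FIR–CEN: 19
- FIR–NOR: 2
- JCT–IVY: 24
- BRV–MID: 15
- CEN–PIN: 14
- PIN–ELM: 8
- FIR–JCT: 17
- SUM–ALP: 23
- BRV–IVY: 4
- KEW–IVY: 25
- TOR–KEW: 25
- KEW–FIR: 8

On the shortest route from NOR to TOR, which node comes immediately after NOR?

Candidate routes:
NOR - JCT - PIN - ELM - IVY - BRV - TOR: 5+2+8+2+4+8 = 29
NOR - JCT - CEN - ELM - IVY - BRV - TOR: 5+5+6+2+4+8 = 30
NOR - PIN - ELM - IVY - BRV - TOR: 5+8+2+4+8 = 27
The minimum is 27 min via NOR - PIN - ELM - IVY - BRV - TOR.
So from NOR the first move is to PIN.

PIN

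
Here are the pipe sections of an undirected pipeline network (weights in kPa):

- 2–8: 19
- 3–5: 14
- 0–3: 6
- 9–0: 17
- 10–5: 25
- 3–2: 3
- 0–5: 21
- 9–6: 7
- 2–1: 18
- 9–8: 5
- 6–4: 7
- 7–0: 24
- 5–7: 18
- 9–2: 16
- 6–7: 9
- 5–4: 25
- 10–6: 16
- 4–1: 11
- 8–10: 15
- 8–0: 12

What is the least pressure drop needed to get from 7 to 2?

32 kPa

Settle nodes by increasing distance from 7:
7: 0
6: 9  (via 7)
4: 16  (via 6)
9: 16  (via 6)
5: 18  (via 7)
8: 21  (via 9)
0: 24  (via 7)
10: 25  (via 6)
1: 27  (via 4)
3: 30  (via 0)
2: 32  (via 9)
Shortest route: 7–6–9–2 = 32 kPa.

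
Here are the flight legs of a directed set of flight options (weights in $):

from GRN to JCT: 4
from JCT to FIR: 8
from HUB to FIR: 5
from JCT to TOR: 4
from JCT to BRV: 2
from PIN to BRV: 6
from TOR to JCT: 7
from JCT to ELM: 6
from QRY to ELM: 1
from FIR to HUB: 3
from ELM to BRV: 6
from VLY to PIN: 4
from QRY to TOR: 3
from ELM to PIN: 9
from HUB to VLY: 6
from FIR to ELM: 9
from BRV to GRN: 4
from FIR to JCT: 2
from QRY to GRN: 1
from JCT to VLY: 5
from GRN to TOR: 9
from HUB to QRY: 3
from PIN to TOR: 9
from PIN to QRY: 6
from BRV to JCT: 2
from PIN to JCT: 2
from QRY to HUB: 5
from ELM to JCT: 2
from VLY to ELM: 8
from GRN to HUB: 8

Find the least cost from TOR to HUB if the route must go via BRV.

Best TOR to BRV: TOR → JCT → BRV costing 9
Best BRV to HUB: BRV → GRN → HUB costing 12
Total via BRV: 9 + 12 = $21.

$21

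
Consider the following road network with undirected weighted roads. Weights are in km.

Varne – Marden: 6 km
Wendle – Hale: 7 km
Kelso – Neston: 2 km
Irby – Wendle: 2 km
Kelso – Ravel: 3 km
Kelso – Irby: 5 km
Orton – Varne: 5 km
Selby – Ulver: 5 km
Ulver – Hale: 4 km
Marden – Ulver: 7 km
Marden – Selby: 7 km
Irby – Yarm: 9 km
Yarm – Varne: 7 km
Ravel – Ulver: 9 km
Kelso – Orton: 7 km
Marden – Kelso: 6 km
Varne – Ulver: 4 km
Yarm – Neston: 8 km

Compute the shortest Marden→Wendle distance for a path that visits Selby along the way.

23 km

Best Marden to Selby: Marden–Selby costing 7
Best Selby to Wendle: Selby–Ulver–Hale–Wendle costing 16
Total via Selby: 7 + 16 = 23 km.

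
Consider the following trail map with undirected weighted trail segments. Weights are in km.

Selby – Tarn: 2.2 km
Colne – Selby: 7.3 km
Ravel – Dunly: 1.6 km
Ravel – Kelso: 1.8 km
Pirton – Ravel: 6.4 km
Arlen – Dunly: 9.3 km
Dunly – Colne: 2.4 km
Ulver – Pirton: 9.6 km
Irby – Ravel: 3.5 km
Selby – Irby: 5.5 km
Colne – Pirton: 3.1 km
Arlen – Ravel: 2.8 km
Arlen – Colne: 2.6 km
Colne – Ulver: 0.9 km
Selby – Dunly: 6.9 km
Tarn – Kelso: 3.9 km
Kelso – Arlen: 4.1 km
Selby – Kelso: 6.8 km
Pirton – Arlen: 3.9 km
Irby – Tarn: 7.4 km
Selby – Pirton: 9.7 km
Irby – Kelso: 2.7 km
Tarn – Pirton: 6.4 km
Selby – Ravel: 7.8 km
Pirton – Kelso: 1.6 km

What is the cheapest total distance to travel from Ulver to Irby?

Running Dijkstra from Ulver:
Ulver: 0
Colne: 0.9  (via Ulver)
Dunly: 3.3  (via Colne)
Arlen: 3.5  (via Colne)
Pirton: 4  (via Colne)
Ravel: 4.9  (via Dunly)
Kelso: 5.6  (via Pirton)
Selby: 8.2  (via Colne)
Irby: 8.3  (via Kelso)
Shortest route: Ulver → Colne → Pirton → Kelso → Irby = 8.3 km.

8.3 km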